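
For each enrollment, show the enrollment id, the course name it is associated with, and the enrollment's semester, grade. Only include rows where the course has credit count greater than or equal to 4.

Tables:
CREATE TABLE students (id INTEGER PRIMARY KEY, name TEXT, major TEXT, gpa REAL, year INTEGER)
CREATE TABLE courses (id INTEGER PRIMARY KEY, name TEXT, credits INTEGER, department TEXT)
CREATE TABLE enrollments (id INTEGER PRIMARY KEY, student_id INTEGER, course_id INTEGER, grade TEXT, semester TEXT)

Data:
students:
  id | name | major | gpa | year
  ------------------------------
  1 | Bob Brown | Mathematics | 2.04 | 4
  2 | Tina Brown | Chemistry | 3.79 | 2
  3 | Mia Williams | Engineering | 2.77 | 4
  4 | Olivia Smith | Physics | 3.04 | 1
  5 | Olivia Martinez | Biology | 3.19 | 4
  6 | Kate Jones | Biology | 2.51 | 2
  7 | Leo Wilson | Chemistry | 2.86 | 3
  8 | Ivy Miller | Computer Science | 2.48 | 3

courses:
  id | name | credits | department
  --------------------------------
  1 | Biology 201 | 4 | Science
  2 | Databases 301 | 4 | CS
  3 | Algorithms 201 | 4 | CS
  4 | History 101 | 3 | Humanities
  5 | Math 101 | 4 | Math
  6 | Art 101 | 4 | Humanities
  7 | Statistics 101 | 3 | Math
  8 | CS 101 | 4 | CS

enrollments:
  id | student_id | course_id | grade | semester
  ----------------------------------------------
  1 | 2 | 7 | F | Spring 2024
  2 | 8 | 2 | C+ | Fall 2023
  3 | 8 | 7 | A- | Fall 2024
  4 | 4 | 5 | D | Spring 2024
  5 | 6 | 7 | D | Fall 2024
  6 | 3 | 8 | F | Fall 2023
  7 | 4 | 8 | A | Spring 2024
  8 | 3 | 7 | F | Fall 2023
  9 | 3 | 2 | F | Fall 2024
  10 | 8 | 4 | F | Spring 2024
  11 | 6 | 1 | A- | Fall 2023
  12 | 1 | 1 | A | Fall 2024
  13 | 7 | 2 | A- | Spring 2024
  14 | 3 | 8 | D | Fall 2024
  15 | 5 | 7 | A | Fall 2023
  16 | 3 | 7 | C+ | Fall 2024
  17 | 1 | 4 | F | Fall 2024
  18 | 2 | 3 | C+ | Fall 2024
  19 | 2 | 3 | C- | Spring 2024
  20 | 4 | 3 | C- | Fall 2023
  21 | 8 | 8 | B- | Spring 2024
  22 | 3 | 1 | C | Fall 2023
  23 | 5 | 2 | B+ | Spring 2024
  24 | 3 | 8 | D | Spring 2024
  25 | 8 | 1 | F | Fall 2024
SELECT c.id, p.name AS course, c.semester, c.grade FROM enrollments c JOIN courses p ON c.course_id = p.id WHERE p.credits >= 4

Execution result:
id | course | semester | grade
2 | Databases 301 | Fall 2023 | C+
4 | Math 101 | Spring 2024 | D
6 | CS 101 | Fall 2023 | F
7 | CS 101 | Spring 2024 | A
9 | Databases 301 | Fall 2024 | F
11 | Biology 201 | Fall 2023 | A-
12 | Biology 201 | Fall 2024 | A
13 | Databases 301 | Spring 2024 | A-
14 | CS 101 | Fall 2024 | D
18 | Algorithms 201 | Fall 2024 | C+
19 | Algorithms 201 | Spring 2024 | C-
20 | Algorithms 201 | Fall 2023 | C-
21 | CS 101 | Spring 2024 | B-
22 | Biology 201 | Fall 2023 | C
23 | Databases 301 | Spring 2024 | B+
24 | CS 101 | Spring 2024 | D
25 | Biology 201 | Fall 2024 | F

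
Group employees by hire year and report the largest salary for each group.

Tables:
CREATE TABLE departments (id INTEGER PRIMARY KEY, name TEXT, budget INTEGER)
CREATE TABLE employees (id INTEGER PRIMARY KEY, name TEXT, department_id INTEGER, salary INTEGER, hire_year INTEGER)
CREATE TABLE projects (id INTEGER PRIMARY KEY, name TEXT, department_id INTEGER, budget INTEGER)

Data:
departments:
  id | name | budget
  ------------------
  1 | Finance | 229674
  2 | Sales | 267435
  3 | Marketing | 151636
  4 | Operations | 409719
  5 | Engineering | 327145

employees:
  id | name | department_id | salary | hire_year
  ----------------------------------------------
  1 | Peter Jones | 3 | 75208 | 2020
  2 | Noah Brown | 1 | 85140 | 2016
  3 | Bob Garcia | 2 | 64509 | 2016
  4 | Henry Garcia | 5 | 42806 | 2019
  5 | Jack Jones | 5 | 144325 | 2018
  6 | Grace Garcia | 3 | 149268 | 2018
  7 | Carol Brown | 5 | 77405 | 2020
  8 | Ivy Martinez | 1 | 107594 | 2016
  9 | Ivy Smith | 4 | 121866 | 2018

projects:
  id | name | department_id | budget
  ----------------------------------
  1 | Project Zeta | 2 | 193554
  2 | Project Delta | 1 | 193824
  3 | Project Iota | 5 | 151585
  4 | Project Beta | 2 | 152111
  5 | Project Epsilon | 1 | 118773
SELECT hire_year, MAX(salary) AS max_salary FROM employees GROUP BY hire_year

Execution result:
hire_year | max_salary
2016 | 107594
2018 | 149268
2019 | 42806
2020 | 77405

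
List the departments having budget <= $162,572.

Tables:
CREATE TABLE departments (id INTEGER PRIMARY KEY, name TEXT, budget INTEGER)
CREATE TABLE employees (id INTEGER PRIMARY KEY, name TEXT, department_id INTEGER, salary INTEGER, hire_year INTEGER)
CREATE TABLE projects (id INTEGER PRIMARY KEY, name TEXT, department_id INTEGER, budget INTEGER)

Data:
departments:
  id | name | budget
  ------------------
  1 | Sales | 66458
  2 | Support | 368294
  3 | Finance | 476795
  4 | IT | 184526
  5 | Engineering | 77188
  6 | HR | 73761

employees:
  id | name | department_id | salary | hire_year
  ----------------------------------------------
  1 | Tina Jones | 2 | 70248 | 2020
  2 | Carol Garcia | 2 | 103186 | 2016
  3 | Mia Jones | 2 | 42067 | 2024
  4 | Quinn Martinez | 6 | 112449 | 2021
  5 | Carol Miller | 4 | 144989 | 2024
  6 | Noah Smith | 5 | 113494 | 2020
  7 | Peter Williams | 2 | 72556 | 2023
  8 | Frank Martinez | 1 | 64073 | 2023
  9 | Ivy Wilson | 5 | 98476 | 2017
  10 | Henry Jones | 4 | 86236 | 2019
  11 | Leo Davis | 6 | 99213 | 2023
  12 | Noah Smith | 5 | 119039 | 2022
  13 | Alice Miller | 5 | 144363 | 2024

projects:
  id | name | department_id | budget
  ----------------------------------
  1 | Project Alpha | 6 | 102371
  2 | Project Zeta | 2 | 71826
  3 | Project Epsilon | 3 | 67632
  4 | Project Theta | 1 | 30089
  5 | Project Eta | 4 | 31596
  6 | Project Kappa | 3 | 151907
SELECT name, budget FROM departments WHERE budget <= 162572

Execution result:
name | budget
Sales | 66458
Engineering | 77188
HR | 73761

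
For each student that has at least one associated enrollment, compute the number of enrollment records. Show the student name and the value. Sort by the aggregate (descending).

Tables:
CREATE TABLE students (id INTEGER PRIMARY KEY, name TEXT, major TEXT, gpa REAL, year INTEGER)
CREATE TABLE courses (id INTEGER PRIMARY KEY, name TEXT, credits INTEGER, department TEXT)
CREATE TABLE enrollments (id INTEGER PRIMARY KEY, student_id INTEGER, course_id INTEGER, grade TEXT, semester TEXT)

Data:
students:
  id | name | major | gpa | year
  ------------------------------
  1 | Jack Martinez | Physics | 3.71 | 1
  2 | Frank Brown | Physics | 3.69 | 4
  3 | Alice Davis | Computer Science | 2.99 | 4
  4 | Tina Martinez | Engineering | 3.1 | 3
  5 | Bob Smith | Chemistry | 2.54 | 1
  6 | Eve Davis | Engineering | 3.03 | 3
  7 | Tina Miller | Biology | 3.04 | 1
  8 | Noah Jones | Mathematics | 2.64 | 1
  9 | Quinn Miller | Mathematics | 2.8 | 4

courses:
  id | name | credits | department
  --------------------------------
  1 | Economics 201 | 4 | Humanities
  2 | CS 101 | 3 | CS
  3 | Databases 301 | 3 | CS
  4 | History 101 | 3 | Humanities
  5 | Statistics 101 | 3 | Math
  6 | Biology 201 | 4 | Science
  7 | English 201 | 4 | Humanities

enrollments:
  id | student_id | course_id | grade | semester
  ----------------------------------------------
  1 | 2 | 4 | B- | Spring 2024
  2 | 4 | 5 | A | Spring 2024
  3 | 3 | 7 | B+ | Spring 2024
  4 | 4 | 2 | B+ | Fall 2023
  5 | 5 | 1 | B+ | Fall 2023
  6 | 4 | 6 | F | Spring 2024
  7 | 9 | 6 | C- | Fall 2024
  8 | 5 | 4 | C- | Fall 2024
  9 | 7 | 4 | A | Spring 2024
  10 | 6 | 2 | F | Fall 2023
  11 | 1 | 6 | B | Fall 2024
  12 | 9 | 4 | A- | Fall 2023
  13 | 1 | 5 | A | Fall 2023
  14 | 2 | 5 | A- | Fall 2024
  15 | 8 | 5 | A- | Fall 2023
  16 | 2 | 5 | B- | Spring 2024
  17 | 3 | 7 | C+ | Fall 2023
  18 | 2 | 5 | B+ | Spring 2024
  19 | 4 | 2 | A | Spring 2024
SELECT p.name, COUNT(*) AS n FROM enrollments c JOIN students p ON c.student_id = p.id GROUP BY p.id, p.name ORDER BY n DESC

Execution result:
name | n
Frank Brown | 4
Tina Martinez | 4
Jack Martinez | 2
Alice Davis | 2
Bob Smith | 2
Quinn Miller | 2
Eve Davis | 1
Tina Miller | 1
Noah Jones | 1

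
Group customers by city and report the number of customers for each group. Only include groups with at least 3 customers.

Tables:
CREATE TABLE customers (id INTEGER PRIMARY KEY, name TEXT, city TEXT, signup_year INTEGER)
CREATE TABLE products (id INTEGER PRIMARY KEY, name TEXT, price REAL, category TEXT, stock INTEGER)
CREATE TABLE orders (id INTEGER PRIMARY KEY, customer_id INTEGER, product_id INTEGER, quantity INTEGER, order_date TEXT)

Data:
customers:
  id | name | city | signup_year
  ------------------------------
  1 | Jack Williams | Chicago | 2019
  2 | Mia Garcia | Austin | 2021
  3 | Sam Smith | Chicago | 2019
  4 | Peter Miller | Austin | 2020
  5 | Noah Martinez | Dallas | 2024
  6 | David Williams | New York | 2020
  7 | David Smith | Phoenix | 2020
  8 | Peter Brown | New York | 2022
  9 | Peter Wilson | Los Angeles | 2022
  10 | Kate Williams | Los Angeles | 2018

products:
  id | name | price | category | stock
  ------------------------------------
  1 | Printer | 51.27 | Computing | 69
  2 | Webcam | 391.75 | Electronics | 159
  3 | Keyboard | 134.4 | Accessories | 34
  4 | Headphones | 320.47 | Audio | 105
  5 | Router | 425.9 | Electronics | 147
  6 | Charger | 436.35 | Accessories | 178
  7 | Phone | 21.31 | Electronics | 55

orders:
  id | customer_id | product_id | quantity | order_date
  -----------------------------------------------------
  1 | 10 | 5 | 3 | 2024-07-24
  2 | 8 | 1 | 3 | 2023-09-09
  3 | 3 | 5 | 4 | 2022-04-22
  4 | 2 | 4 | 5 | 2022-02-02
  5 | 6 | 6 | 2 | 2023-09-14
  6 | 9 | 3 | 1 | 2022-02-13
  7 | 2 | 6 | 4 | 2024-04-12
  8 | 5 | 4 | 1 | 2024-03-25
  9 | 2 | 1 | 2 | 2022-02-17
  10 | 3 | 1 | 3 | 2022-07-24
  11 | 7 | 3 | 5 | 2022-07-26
SELECT city, COUNT(*) AS n FROM customers GROUP BY city HAVING COUNT(*) >= 3

Execution result:
(no rows)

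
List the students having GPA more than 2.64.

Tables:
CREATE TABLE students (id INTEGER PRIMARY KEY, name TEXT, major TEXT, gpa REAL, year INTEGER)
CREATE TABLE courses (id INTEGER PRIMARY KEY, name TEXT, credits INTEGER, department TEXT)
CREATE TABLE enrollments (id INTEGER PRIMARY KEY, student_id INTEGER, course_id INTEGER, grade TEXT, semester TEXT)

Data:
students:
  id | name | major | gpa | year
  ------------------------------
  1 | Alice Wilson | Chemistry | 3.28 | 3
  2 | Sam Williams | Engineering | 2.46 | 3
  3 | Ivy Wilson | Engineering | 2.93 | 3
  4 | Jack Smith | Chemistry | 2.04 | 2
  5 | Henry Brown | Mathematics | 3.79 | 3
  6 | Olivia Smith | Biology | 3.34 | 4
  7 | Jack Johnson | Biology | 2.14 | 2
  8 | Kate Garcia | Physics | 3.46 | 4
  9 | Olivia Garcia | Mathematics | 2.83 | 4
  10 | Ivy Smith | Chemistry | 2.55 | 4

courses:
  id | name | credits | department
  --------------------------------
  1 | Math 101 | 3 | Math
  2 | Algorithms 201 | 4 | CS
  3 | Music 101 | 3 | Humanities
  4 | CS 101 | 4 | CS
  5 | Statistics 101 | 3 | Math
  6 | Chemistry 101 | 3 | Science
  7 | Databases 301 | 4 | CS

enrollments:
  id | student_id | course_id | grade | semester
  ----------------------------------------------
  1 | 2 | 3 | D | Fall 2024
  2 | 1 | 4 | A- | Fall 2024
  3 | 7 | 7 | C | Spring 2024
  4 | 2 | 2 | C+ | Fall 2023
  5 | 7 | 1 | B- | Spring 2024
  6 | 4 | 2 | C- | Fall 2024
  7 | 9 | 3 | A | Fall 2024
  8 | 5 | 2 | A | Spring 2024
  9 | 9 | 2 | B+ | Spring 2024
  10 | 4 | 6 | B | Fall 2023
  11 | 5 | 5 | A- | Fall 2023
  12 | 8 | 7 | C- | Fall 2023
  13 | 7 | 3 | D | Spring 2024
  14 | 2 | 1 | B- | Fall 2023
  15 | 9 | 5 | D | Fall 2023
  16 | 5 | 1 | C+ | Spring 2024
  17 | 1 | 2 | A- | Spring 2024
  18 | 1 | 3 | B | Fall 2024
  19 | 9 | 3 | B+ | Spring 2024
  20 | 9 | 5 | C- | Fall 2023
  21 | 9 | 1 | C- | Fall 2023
SELECT name, gpa FROM students WHERE gpa > 2.64

Execution result:
name | gpa
Alice Wilson | 3.28
Ivy Wilson | 2.93
Henry Brown | 3.79
Olivia Smith | 3.34
Kate Garcia | 3.46
Olivia Garcia | 2.83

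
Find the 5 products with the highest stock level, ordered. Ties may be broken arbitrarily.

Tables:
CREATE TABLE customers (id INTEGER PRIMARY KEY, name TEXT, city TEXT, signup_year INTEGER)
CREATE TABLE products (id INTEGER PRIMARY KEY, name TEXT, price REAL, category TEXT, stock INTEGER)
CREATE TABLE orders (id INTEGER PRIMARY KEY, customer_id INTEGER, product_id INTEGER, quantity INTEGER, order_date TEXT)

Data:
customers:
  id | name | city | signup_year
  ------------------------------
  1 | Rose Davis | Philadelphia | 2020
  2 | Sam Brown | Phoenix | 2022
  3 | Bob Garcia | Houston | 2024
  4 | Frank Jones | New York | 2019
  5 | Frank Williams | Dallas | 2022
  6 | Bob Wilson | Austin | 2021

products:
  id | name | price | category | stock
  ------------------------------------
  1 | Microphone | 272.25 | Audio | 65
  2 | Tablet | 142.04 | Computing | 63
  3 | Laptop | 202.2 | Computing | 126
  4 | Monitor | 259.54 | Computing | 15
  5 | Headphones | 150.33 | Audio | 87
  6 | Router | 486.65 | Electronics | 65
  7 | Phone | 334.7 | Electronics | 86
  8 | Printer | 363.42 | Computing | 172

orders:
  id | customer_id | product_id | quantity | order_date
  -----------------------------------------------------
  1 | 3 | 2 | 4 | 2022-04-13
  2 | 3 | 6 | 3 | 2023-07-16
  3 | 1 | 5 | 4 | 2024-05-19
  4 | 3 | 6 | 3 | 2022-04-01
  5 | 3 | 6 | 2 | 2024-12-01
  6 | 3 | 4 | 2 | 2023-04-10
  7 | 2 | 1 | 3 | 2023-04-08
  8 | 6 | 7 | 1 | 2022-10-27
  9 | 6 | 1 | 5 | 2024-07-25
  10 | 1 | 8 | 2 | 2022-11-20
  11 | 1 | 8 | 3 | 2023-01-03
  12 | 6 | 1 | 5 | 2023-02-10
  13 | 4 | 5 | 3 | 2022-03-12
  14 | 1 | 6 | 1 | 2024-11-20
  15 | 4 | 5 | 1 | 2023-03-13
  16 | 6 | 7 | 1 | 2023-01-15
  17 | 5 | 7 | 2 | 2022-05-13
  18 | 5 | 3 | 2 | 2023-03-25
SELECT name, stock FROM products ORDER BY stock DESC LIMIT 5

Execution result:
name | stock
Printer | 172
Laptop | 126
Headphones | 87
Phone | 86
Microphone | 65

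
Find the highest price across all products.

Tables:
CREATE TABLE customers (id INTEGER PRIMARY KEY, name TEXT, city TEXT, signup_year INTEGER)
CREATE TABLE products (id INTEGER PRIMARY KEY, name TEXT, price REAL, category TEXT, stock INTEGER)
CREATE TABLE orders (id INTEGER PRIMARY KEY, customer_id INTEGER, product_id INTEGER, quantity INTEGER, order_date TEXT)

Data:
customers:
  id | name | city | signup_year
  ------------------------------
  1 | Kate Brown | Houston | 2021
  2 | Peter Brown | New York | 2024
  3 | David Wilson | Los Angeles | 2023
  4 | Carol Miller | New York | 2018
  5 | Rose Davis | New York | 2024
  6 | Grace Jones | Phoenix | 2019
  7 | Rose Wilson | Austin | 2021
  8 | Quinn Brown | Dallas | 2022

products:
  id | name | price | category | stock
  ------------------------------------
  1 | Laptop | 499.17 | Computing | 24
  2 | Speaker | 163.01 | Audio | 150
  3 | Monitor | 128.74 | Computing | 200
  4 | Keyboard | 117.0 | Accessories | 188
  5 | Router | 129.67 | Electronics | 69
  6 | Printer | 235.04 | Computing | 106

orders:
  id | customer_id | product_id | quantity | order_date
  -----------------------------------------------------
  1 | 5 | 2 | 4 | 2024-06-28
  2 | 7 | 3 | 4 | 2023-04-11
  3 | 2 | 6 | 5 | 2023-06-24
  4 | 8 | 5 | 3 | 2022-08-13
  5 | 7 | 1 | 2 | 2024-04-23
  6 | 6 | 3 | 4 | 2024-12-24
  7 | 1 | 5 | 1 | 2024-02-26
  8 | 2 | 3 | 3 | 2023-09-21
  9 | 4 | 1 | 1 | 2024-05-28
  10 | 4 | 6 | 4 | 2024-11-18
SELECT MAX(price) FROM products

Execution result:
499.17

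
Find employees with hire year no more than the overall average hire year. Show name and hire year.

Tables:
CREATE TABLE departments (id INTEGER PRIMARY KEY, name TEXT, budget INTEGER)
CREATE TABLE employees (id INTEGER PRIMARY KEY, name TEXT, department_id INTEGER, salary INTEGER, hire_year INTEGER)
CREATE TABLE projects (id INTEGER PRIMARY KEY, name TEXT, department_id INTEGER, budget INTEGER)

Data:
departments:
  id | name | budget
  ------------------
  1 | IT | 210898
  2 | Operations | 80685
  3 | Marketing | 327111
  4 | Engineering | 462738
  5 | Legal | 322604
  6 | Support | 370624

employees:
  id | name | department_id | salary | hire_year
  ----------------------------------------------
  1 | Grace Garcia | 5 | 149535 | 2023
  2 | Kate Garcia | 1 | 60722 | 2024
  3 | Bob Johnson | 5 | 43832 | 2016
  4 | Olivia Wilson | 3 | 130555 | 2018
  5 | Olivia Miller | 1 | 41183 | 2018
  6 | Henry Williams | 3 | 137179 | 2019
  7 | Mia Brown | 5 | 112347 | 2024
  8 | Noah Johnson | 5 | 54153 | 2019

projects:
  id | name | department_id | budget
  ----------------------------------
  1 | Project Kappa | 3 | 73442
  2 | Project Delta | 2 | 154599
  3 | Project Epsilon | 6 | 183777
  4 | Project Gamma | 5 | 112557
SELECT name, hire_year FROM employees WHERE hire_year <= (SELECT AVG(hire_year) FROM employees)

Execution result:
name | hire_year
Bob Johnson | 2016
Olivia Wilson | 2018
Olivia Miller | 2018
Henry Williams | 2019
Noah Johnson | 2019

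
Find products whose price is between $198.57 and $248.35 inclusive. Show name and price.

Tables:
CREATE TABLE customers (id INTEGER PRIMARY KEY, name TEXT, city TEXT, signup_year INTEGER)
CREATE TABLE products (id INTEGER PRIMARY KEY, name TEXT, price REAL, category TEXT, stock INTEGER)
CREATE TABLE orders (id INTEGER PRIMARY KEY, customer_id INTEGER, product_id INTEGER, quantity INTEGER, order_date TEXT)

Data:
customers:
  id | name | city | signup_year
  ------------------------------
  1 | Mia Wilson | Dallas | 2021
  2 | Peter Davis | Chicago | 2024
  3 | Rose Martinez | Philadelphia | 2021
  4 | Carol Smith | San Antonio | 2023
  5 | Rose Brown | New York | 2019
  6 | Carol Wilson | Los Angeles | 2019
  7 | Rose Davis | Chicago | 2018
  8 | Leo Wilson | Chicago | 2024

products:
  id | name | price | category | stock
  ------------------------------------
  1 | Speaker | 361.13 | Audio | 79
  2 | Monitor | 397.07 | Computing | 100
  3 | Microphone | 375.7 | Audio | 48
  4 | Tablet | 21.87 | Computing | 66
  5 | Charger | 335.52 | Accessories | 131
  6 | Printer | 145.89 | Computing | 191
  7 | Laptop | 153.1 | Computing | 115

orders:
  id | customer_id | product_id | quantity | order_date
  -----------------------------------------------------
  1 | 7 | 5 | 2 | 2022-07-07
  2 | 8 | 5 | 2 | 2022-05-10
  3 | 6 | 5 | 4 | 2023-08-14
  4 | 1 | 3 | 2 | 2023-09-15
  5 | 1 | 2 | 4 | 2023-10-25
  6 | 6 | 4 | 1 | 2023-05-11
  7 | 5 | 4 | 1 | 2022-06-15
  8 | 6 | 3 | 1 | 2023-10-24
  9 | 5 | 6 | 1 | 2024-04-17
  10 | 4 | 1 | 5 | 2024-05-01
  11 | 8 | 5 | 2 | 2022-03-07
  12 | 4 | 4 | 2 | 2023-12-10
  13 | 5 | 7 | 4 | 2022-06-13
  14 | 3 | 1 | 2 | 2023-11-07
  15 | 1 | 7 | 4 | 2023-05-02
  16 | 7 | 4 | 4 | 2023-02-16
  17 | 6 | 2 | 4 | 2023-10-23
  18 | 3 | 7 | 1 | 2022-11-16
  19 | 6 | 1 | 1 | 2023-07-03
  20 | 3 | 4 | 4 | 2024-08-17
SELECT name, price FROM products WHERE price BETWEEN 198.57 AND 248.35

Execution result:
(no rows)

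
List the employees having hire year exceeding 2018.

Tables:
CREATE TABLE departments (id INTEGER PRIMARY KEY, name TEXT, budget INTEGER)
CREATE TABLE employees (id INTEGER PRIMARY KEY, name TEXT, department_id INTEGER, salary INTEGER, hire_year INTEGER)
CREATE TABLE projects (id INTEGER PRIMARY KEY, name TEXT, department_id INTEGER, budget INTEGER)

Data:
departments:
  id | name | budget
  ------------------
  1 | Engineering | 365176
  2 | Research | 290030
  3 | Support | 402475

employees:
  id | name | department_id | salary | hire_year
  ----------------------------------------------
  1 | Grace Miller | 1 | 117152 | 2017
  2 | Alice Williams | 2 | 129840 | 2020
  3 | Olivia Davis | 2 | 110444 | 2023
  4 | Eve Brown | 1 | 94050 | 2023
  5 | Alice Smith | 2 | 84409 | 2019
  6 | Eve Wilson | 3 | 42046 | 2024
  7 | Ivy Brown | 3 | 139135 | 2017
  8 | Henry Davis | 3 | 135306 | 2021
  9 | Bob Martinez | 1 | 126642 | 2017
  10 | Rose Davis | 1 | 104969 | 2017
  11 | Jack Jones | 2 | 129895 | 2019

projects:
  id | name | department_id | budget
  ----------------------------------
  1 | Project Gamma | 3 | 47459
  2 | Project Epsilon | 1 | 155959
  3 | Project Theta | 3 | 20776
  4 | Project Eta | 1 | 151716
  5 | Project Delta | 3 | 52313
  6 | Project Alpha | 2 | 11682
SELECT name, hire_year FROM employees WHERE hire_year > 2018

Execution result:
name | hire_year
Alice Williams | 2020
Olivia Davis | 2023
Eve Brown | 2023
Alice Smith | 2019
Eve Wilson | 2024
Henry Davis | 2021
Jack Jones | 2019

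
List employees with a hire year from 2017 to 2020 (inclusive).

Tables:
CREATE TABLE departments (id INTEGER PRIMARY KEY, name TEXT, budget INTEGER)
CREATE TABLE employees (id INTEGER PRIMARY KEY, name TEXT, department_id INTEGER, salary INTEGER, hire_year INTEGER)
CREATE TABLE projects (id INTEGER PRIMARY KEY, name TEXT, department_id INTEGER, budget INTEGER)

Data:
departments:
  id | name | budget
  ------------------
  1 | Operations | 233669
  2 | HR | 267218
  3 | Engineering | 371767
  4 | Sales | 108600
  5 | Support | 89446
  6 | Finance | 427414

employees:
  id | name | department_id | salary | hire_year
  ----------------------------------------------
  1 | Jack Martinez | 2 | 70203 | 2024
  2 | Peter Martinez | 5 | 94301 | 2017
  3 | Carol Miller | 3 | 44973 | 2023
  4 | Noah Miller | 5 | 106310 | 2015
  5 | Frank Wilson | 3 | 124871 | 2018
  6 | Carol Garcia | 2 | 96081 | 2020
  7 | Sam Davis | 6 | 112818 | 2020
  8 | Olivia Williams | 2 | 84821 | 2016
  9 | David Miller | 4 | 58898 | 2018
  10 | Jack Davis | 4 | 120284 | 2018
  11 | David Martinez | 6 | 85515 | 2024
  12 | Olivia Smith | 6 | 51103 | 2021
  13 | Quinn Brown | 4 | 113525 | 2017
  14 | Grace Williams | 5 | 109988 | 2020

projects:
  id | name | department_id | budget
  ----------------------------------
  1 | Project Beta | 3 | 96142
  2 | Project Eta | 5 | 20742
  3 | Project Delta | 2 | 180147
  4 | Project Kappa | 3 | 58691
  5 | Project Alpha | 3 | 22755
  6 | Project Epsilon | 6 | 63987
SELECT name, hire_year FROM employees WHERE hire_year BETWEEN 2017 AND 2020

Execution result:
name | hire_year
Peter Martinez | 2017
Frank Wilson | 2018
Carol Garcia | 2020
Sam Davis | 2020
David Miller | 2018
Jack Davis | 2018
Quinn Brown | 2017
Grace Williams | 2020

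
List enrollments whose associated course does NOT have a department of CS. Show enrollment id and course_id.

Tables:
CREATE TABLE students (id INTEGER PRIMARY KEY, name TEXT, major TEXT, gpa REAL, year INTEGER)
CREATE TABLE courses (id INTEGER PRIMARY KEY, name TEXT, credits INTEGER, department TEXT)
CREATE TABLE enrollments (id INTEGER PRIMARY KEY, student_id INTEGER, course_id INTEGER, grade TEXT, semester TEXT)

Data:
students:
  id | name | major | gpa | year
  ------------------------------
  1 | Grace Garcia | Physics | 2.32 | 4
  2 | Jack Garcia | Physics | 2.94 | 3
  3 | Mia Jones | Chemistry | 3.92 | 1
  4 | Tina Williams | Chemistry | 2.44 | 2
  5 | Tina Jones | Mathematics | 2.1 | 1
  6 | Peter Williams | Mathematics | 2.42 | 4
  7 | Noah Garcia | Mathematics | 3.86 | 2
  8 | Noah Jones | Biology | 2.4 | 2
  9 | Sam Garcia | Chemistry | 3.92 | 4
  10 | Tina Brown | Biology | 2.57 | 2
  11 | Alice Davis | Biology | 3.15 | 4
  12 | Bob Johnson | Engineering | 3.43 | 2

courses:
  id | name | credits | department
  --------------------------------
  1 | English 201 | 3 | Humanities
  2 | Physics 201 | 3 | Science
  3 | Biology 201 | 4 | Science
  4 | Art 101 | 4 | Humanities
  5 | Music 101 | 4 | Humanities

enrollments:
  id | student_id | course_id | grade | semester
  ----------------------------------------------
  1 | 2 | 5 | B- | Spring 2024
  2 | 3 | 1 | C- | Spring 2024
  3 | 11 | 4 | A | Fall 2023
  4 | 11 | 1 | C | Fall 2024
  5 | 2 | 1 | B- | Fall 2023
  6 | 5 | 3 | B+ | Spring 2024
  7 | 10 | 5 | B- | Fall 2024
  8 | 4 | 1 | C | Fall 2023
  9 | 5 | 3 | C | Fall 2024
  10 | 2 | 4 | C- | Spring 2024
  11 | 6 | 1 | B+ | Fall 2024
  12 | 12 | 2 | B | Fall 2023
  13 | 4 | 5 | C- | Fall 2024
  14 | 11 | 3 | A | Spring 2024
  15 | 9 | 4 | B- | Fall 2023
SELECT id, course_id FROM enrollments WHERE course_id NOT IN (SELECT id FROM courses WHERE department = 'CS')

Execution result:
id | course_id
1 | 5
2 | 1
3 | 4
4 | 1
5 | 1
6 | 3
7 | 5
8 | 1
9 | 3
10 | 4
11 | 1
12 | 2
13 | 5
14 | 3
15 | 4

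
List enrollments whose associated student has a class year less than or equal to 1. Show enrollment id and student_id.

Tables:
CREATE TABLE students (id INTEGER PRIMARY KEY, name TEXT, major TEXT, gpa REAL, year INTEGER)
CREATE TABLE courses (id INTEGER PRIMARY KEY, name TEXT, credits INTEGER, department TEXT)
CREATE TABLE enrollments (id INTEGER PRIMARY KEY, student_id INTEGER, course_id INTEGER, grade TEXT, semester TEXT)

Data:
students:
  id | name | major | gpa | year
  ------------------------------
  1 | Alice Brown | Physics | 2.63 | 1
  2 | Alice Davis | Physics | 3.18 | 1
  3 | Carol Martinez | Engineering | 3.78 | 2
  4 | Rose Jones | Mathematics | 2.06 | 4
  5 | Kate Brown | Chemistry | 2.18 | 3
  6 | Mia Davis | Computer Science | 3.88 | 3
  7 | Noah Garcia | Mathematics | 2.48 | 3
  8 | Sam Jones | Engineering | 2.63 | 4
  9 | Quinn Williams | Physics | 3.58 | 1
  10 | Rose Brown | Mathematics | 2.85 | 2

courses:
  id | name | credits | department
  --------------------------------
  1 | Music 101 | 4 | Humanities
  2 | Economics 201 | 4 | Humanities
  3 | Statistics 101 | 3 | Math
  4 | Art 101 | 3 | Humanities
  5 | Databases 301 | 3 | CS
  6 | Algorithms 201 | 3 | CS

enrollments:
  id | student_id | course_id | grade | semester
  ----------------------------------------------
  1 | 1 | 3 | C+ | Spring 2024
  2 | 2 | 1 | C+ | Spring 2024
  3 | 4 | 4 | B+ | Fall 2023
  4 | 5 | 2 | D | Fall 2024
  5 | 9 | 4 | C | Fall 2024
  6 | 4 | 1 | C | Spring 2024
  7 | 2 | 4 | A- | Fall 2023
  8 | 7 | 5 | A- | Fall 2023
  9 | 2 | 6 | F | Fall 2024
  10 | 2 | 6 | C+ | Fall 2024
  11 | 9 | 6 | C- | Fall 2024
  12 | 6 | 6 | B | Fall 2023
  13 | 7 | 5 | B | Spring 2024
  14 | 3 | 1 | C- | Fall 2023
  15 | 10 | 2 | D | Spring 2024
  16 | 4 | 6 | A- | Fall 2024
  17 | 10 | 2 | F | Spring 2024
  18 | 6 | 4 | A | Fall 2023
SELECT id, student_id FROM enrollments WHERE student_id IN (SELECT id FROM students WHERE year <= 1)

Execution result:
id | student_id
1 | 1
2 | 2
5 | 9
7 | 2
9 | 2
10 | 2
11 | 9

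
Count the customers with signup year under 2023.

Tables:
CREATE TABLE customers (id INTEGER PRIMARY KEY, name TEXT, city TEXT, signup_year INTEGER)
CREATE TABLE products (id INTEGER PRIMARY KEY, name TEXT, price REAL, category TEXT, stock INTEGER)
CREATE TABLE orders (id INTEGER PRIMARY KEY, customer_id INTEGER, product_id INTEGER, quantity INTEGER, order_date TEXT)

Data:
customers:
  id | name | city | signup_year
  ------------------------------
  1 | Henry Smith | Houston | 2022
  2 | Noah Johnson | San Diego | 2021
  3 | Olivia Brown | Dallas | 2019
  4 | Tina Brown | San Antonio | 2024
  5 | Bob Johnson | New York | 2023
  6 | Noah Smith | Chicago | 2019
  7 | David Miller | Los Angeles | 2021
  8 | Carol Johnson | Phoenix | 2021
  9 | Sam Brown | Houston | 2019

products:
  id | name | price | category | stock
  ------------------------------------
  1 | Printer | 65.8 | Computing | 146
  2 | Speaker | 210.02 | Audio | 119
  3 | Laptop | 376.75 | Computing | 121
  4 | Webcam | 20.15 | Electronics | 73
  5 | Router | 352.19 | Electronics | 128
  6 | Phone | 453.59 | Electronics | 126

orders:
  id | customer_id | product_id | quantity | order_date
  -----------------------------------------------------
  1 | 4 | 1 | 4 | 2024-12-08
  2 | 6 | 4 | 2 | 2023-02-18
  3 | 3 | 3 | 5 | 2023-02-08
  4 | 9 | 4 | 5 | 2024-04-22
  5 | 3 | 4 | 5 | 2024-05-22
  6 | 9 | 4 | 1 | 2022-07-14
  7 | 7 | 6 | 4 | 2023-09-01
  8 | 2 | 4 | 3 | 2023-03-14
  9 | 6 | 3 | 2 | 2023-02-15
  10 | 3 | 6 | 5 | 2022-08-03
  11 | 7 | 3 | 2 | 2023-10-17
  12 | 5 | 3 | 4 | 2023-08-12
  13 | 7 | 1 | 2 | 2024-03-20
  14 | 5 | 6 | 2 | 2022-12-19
SELECT COUNT(*) FROM customers WHERE signup_year < 2023

Execution result:
7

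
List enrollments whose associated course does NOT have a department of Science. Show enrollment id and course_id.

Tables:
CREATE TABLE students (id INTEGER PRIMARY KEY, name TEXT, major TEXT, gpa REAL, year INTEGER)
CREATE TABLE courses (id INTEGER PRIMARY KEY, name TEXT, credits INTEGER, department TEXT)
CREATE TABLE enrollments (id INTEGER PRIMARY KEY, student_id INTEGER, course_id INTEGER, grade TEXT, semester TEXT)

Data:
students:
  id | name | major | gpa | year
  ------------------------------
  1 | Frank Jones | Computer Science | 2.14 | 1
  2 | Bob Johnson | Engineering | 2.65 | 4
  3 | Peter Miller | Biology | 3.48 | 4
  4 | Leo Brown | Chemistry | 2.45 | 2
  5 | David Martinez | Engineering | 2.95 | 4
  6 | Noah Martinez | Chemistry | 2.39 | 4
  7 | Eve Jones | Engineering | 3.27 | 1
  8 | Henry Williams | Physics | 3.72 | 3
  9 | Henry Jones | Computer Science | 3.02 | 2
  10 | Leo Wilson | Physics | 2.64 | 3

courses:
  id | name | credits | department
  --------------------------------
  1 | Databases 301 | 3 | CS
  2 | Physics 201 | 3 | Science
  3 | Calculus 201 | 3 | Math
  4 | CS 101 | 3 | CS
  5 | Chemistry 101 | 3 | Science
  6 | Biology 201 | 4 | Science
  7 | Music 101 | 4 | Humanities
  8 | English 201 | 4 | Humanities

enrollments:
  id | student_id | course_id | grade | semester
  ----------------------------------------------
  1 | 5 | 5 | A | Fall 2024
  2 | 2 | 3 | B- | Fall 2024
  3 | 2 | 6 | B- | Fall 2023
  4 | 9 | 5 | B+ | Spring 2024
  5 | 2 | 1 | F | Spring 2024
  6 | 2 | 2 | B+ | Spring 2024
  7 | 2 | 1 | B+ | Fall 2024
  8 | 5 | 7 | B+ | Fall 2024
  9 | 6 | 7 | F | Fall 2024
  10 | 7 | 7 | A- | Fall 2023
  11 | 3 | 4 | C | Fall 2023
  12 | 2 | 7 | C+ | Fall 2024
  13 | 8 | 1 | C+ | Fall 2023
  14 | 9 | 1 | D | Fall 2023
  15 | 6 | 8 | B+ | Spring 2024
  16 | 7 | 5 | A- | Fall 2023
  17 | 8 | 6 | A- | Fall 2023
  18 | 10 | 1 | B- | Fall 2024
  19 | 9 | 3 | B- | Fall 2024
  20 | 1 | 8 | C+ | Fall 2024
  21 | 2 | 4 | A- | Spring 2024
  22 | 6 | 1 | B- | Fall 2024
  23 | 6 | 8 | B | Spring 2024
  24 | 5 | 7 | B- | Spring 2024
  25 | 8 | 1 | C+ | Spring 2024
SELECT id, course_id FROM enrollments WHERE course_id NOT IN (SELECT id FROM courses WHERE department = 'Science')

Execution result:
id | course_id
2 | 3
5 | 1
7 | 1
8 | 7
9 | 7
10 | 7
11 | 4
12 | 7
13 | 1
14 | 1
15 | 8
18 | 1
19 | 3
20 | 8
21 | 4
22 | 1
23 | 8
24 | 7
25 | 1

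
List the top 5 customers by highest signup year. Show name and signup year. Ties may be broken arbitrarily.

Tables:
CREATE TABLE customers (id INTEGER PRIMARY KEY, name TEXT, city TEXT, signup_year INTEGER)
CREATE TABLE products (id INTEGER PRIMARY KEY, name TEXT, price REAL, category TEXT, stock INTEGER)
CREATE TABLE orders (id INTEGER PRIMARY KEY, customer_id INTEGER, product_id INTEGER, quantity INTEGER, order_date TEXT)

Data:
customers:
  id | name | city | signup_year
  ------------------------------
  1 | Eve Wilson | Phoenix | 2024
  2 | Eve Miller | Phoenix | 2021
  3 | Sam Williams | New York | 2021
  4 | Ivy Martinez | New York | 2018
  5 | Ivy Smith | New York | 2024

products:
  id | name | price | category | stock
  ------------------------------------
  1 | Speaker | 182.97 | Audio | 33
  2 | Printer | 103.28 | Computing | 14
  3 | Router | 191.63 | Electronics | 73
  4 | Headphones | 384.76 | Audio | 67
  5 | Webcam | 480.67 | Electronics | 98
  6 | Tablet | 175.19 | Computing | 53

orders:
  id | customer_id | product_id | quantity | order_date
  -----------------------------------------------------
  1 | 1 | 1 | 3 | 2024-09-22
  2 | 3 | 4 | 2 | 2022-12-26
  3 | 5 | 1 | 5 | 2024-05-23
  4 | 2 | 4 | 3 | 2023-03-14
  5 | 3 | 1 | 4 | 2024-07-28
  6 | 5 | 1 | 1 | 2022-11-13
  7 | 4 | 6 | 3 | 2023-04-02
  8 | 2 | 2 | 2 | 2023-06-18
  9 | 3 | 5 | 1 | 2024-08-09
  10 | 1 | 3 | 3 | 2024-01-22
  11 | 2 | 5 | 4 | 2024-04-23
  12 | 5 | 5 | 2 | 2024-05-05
SELECT name, signup_year FROM customers ORDER BY signup_year DESC LIMIT 5

Execution result:
name | signup_year
Eve Wilson | 2024
Ivy Smith | 2024
Eve Miller | 2021
Sam Williams | 2021
Ivy Martinez | 2018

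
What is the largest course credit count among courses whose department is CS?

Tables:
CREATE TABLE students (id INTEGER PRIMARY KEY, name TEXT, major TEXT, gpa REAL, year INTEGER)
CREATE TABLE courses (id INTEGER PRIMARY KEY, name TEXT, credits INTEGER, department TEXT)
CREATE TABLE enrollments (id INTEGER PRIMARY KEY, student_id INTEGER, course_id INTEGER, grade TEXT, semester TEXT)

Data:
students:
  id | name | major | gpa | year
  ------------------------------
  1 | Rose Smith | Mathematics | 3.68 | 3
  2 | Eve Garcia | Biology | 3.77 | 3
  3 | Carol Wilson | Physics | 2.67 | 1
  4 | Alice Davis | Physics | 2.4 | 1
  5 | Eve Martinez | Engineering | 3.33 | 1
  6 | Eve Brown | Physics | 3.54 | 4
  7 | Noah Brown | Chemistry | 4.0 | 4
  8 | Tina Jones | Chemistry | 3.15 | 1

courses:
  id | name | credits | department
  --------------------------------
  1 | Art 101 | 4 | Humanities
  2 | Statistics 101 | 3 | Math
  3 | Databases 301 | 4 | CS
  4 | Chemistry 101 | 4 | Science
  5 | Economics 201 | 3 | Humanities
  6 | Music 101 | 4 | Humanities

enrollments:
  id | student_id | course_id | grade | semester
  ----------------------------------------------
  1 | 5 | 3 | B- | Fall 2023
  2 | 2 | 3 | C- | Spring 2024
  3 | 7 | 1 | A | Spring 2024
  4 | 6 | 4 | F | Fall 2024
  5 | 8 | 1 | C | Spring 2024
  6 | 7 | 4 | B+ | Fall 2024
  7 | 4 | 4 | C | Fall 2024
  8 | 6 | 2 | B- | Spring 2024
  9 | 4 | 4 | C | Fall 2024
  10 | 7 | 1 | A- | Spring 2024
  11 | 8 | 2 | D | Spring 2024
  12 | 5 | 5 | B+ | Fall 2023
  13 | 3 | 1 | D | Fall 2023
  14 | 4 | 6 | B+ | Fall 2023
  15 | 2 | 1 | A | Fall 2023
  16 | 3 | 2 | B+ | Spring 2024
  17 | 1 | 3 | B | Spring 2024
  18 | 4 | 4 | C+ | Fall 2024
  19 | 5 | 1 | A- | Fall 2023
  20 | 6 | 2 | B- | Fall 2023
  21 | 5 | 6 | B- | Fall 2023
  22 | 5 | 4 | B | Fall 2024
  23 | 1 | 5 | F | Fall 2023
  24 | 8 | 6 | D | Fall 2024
SELECT MAX(credits) FROM courses WHERE department = 'CS'

Execution result:
4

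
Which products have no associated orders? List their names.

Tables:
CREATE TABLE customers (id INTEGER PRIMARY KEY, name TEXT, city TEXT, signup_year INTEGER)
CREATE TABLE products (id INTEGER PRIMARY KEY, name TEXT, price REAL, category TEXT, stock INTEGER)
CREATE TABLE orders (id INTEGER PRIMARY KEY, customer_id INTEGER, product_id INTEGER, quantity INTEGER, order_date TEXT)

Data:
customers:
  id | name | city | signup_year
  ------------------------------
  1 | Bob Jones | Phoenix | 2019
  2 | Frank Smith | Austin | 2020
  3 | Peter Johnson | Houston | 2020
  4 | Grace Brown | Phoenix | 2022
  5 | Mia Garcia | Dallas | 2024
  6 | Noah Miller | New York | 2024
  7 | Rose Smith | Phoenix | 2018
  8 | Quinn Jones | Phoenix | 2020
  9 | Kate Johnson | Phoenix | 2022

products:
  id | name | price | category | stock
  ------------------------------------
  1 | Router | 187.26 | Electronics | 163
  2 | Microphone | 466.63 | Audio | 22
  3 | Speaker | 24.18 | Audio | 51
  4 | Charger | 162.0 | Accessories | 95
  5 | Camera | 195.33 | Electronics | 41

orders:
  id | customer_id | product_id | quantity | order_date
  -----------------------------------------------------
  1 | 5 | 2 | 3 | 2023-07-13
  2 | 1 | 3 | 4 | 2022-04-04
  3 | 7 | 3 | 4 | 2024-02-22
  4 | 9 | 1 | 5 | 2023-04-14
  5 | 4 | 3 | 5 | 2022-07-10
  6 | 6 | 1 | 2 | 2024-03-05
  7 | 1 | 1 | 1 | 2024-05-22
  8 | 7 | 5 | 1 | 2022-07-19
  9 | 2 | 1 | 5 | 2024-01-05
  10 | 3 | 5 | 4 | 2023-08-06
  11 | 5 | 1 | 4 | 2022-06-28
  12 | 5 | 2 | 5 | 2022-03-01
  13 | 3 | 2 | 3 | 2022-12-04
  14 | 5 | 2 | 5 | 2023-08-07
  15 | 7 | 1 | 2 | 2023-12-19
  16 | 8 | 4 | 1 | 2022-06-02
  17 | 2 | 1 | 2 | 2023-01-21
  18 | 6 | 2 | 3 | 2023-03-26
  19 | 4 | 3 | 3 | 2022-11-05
SELECT p.name FROM products p LEFT JOIN orders c ON c.product_id = p.id WHERE c.id IS NULL

Execution result:
(no rows)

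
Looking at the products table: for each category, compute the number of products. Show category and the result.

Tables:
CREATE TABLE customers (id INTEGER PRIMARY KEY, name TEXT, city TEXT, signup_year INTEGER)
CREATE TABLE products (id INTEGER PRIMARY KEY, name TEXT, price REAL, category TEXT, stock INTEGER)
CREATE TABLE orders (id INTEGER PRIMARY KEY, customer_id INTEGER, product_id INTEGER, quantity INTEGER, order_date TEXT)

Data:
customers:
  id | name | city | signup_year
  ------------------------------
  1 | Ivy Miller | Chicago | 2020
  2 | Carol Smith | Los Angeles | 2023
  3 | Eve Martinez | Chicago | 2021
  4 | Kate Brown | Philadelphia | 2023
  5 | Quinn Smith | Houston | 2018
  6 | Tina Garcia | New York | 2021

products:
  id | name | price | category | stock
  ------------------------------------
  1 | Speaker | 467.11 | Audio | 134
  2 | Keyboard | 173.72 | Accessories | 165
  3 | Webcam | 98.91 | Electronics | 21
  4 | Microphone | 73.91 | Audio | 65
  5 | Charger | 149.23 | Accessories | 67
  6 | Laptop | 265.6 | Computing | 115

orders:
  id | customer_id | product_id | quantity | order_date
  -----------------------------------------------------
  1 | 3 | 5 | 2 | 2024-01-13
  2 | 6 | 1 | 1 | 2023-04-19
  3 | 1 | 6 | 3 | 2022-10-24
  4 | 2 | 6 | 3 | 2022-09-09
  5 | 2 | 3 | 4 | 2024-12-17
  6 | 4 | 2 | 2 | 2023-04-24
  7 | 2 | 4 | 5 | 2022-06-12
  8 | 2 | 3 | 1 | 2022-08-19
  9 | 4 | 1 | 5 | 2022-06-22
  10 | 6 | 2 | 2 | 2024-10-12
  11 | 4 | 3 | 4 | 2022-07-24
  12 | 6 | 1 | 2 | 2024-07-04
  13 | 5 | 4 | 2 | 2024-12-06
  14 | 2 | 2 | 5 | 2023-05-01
SELECT category, COUNT(*) AS n FROM products GROUP BY category

Execution result:
category | n
Accessories | 2
Audio | 2
Computing | 1
Electronics | 1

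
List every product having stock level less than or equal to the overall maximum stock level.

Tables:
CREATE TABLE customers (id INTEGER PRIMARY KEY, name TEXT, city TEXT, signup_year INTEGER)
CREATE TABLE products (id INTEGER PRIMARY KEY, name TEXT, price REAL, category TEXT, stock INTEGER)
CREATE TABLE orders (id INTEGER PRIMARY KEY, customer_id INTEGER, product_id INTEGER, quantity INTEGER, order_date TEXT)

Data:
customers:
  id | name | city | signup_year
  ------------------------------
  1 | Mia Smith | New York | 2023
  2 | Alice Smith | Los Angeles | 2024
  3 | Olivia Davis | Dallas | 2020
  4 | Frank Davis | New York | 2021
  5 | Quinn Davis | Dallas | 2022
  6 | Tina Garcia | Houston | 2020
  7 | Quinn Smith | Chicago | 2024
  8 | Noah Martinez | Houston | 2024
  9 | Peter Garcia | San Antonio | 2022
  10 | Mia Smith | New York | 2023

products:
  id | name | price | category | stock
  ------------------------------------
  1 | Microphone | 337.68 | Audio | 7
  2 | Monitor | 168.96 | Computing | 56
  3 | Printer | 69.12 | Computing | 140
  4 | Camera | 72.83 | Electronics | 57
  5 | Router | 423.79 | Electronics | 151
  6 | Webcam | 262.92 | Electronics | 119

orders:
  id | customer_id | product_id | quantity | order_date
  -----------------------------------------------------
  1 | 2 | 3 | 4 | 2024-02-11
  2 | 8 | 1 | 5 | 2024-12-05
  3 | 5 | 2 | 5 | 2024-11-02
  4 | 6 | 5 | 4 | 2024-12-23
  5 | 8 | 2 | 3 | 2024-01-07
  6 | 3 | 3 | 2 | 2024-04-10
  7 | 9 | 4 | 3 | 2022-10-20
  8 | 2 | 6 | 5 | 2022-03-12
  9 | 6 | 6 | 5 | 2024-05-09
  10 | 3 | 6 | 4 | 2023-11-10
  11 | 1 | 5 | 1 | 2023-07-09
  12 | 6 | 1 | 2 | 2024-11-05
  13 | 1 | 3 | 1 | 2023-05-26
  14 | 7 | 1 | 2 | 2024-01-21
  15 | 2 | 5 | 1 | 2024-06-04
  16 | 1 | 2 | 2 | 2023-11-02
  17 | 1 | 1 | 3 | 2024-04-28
SELECT name, stock FROM products WHERE stock <= (SELECT MAX(stock) FROM products)

Execution result:
name | stock
Microphone | 7
Monitor | 56
Printer | 140
Camera | 57
Router | 151
Webcam | 119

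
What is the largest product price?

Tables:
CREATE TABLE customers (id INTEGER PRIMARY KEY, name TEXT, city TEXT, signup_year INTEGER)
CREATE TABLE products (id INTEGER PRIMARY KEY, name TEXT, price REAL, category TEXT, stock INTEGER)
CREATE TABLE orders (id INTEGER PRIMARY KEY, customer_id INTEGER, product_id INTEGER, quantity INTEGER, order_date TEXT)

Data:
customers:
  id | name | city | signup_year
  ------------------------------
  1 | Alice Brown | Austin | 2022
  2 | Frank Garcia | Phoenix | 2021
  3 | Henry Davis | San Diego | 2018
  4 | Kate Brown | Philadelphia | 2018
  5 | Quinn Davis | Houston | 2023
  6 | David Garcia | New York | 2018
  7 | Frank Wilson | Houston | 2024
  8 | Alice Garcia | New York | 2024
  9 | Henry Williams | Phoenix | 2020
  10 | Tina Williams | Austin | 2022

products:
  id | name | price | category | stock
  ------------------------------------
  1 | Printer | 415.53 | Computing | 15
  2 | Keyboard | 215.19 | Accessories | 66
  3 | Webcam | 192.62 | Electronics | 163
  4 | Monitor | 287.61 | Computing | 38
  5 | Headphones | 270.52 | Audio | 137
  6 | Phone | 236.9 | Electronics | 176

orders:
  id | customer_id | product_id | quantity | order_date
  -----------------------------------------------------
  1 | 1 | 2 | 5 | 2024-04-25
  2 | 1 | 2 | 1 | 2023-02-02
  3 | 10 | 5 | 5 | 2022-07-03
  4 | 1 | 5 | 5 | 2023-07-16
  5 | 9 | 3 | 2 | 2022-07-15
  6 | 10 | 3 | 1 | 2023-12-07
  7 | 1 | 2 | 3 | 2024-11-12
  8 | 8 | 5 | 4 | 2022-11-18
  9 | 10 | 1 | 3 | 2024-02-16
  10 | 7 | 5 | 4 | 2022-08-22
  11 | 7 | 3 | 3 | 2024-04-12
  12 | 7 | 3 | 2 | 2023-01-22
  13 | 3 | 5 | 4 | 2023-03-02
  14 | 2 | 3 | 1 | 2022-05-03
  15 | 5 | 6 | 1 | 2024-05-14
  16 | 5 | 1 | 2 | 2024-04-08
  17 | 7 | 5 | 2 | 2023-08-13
SELECT MAX(price) FROM products

Execution result:
415.53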